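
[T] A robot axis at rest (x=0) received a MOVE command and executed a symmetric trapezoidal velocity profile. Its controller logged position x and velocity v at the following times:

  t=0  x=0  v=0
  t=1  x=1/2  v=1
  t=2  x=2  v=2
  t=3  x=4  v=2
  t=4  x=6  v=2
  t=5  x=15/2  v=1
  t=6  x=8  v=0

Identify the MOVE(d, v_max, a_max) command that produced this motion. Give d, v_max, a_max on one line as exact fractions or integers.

d=8 v_max=2 a_max=1

final state: t=6, x=8, v=0 → d = 8
a_max = (1−0)/(1−0) = 1
max v = 2 over t∈[2,4] → v_max = 2
check: 2·(2+2) = 8 ✓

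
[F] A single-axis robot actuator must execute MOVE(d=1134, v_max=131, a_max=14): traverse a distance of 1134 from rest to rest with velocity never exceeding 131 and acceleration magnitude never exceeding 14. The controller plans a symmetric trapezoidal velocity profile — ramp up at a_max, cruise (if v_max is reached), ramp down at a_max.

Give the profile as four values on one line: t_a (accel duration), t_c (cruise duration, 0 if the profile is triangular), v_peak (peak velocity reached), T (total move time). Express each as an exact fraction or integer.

t_a=9 t_c=0 v_peak=126 T=18

vₘ²/aₘ = 131²/14 = 17161/14
1134 < 17161/14 so t_c = 0
v_peak = √(1134·14) = √15876 = 126
t_a = 126/14 = 9; t_c = 0
T = 2·9 = 18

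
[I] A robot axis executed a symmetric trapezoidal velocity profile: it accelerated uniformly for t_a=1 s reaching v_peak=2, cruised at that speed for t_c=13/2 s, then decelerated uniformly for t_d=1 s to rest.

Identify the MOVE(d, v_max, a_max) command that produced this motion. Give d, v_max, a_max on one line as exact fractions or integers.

d=15 v_max=2 a_max=2

a_max = 2/1 = 2
d_a = ½·2·1 = 1; d_c = 2·13/2 = 13
d = 2·1 + 13 = 15
t_c = 13/2 > 0 → v_max = v_peak = 2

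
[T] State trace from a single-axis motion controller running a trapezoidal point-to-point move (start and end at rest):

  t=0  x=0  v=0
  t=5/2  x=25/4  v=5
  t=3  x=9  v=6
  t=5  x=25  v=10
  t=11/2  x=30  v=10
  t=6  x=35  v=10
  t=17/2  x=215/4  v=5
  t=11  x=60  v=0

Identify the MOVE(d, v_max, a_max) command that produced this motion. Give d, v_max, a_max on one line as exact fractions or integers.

final state: t=11, x=60, v=0 → d = 60
a_max = (5−0)/(5/2−0) = 2
max v = 10 over t∈[5,6] → v_max = 10
check: 10·(5+1) = 60 ✓

d=60 v_max=10 a_max=2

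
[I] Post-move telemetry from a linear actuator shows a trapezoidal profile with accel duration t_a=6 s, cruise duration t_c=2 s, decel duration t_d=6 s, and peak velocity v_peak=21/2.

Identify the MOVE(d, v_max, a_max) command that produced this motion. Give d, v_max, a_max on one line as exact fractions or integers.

d=84 v_max=21/2 a_max=7/4

a_max = (21/2)/6 = 7/4
d_a = ½·21/2·6 = 63/2; d_c = 21/2·2 = 21
d = 2·63/2 + 21 = 84
t_c = 2 > 0 → v_max = v_peak = 21/2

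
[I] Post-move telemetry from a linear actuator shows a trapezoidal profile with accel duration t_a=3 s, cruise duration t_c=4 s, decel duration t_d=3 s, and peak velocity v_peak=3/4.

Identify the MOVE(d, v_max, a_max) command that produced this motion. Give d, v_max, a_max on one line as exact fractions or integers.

d=21/4 v_max=3/4 a_max=1/4

a_max = (3/4)/3 = 1/4
d_a = ½·3/4·3 = 9/8; d_c = 3/4·4 = 3
d = 2·9/8 + 3 = 21/4
t_c = 4 > 0 ⇒ limit active, v_max = 3/4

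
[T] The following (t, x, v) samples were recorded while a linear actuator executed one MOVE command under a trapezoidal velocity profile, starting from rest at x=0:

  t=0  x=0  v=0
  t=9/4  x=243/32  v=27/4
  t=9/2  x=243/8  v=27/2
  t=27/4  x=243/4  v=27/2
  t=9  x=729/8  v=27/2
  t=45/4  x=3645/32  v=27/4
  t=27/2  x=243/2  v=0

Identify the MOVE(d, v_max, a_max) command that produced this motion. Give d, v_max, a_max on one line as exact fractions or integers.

final state: t=27/2, x=243/2, v=0 → d = 243/2
a_max = (27/4−0)/(9/4−0) = 3
max v = 27/2 over t∈[9/2,9] → v_max = 27/2
check: 27/2·(9/2+9/2) = 243/2 ✓

d=243/2 v_max=27/2 a_max=3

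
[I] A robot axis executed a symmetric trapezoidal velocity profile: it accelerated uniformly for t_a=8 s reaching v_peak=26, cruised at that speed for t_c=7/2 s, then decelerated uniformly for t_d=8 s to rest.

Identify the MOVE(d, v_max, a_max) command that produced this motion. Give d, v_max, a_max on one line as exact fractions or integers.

a_max = 26/8 = 13/4
d_a = ½·26·8 = 104; d_c = 26·7/2 = 91
d = 2·104 + 91 = 299
t_c = 7/2 > 0 ⇒ limit active, v_max = 26

d=299 v_max=26 a_max=13/4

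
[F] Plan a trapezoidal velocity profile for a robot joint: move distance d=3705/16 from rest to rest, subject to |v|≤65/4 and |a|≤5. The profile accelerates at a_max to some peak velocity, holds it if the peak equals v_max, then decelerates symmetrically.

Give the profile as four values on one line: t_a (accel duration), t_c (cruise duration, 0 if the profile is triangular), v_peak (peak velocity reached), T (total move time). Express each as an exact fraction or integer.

vₘ²/aₘ = (65/4)²/5 = 845/16
3705/16 ≥ 845/16 ⇒ cruise phase
t_a = (65/4)/5 = 13/4; v_peak = 65/4
d_cruise = 3705/16 − 845/16 = 715/4; t_c = (715/4)/(65/4) = 11
T = 2·13/4 + 11 = 35/2

t_a=13/4 t_c=11 v_peak=65/4 T=35/2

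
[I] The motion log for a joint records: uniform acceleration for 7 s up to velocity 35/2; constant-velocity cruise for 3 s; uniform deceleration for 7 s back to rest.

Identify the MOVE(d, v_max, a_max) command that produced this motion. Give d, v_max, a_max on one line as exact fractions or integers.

a_max = (35/2)/7 = 5/2
d_a = ½·35/2·7 = 245/4; d_c = 35/2·3 = 105/2
d = 2·245/4 + 105/2 = 175
t_c = 3 > 0 ⇒ limit active, v_max = 35/2

d=175 v_max=35/2 a_max=5/2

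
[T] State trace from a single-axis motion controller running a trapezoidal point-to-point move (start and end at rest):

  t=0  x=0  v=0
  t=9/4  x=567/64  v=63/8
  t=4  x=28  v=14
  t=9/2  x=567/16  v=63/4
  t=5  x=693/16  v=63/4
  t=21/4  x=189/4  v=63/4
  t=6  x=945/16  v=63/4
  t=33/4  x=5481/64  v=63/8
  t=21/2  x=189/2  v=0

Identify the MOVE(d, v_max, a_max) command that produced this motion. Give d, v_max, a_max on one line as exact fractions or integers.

d=189/2 v_max=63/4 a_max=7/2

final state: t=21/2, x=189/2, v=0 → d = 189/2
a_max = (63/8−0)/(9/4−0) = 7/2
max v = 63/4 over t∈[9/2,6] → v_max = 63/4
check: 63/4·(9/2+3/2) = 189/2 ✓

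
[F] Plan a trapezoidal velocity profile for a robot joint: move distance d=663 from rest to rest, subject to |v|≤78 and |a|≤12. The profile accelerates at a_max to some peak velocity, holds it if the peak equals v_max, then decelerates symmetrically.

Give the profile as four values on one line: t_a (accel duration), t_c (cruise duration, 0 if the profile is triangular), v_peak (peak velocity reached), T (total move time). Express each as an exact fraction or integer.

(v_max)²/a_max = 78²/12 = 507
663 ≥ 507 ⇒ cruise phase
t_a = 78/12 = 13/2; v_peak = 78
d_cruise = 663 − 507 = 156; t_c = 156/78 = 2
T = 2·13/2 + 2 = 15

t_a=13/2 t_c=2 v_peak=78 T=15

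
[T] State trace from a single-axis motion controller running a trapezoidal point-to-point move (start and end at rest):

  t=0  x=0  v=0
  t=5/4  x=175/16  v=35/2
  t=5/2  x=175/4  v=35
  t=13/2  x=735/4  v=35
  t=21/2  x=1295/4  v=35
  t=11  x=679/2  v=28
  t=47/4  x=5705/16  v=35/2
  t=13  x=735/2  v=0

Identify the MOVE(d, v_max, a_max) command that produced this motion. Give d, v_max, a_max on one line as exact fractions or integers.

d=735/2 v_max=35 a_max=14

final state: t=13, x=735/2, v=0 → d = 735/2
a_max = (35/2−0)/(5/4−0) = 14
max v = 35 over t∈[5/2,21/2] → v_max = 35
check: 35·(5/2+8) = 735/2 ✓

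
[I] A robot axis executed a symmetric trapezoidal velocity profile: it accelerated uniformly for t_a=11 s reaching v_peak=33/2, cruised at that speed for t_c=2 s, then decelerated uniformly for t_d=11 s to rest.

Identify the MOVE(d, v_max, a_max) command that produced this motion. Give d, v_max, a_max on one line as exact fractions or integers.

a_max = (33/2)/11 = 3/2
d_a = ½·33/2·11 = 363/4; d_c = 33/2·2 = 33
d = 2·363/4 + 33 = 429/2
t_c = 2 > 0 ⇒ limit active, v_max = 33/2

d=429/2 v_max=33/2 a_max=3/2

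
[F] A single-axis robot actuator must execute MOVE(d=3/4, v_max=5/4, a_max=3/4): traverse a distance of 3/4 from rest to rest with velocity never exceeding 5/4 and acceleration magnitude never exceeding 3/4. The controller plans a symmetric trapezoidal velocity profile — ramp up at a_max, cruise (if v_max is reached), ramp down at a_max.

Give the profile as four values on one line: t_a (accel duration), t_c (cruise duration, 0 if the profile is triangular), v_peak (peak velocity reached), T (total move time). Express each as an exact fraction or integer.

t_a=1 t_c=0 v_peak=3/4 T=2

vₘ²/aₘ = (5/4)²/(3/4) = 25/12
3/4 < 25/12 so t_c = 0
v_peak = √(3/4·3/4) = √(9/16) = 3/4
t_a = (3/4)/(3/4) = 1; t_c = 0
T = 2·1 = 2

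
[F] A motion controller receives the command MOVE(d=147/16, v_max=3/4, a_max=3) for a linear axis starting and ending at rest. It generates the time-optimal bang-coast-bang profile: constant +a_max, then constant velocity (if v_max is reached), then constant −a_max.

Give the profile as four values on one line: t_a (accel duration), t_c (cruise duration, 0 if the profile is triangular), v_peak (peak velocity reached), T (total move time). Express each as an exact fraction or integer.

t_a=1/4 t_c=12 v_peak=3/4 T=25/2

(v_max)²/a_max = (3/4)²/3 = 3/16
147/16 ≥ 3/16 so v_max reached
t_a = (3/4)/3 = 1/4; v_peak = 3/4
d_cruise = 147/16 − 3/16 = 9; t_c = 9/(3/4) = 12
T = 2·1/4 + 12 = 25/2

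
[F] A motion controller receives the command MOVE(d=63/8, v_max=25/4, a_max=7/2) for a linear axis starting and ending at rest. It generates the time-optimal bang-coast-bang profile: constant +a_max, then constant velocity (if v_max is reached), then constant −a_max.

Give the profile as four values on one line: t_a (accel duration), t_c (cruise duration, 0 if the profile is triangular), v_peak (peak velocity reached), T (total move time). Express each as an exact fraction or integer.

(v_max)²/a_max = (25/4)²/(7/2) = 625/56
63/8 < 625/56 so t_c = 0
v_peak = √(63/8·7/2) = √(441/16) = 21/4
t_a = (21/4)/(7/2) = 3/2; t_c = 0
T = 2·3/2 = 3

t_a=3/2 t_c=0 v_peak=21/4 T=3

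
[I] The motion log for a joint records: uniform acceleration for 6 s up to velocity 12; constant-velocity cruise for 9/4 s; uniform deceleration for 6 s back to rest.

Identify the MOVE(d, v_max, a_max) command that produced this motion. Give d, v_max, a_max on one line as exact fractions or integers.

d=99 v_max=12 a_max=2

a_max = 12/6 = 2
d_a = ½·12·6 = 36; d_c = 12·9/4 = 27
d = 2·36 + 27 = 99
t_c = 9/4 > 0 ⇒ limit active, v_max = 12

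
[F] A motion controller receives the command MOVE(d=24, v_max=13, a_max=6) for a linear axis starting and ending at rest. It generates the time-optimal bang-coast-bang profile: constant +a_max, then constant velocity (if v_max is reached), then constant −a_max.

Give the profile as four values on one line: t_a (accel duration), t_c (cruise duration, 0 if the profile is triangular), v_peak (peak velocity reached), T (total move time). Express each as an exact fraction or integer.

(v_max)²/a_max = 13²/6 = 169/6
24 < 169/6 so t_c = 0
v_peak = √(24·6) = √144 = 12
t_a = 12/6 = 2; t_c = 0
T = 2·2 = 4

t_a=2 t_c=0 v_peak=12 T=4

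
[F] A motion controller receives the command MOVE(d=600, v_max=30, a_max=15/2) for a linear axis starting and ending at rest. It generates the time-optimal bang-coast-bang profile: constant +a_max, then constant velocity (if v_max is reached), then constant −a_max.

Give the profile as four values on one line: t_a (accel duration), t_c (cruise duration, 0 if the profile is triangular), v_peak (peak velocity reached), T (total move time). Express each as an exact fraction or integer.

v_max²/a_max = 30²/(15/2) = 120
600 ≥ 120 ⇒ cruise phase
t_a = 30/(15/2) = 4; v_peak = 30
d_cruise = 600 − 120 = 480; t_c = 480/30 = 16
T = 2·4 + 16 = 24

t_a=4 t_c=16 v_peak=30 T=24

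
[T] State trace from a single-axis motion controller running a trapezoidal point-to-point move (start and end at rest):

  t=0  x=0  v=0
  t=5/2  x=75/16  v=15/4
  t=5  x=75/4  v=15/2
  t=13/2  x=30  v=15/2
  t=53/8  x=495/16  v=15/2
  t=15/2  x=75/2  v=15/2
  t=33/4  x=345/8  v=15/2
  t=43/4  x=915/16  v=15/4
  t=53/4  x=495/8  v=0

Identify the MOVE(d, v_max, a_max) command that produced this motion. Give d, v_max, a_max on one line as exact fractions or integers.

d=495/8 v_max=15/2 a_max=3/2

final state: t=53/4, x=495/8, v=0 → d = 495/8
a_max = (15/4−0)/(5/2−0) = 3/2
max v = 15/2 over t∈[5,33/4] → v_max = 15/2
check: 15/2·(5+13/4) = 495/8 ✓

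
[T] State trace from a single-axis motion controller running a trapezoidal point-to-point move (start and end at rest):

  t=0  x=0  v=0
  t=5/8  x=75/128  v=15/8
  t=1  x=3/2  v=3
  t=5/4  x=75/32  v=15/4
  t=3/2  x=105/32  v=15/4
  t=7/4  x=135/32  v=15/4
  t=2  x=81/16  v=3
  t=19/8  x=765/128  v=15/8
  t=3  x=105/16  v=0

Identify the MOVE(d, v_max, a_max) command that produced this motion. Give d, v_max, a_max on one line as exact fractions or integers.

d=105/16 v_max=15/4 a_max=3

final state: t=3, x=105/16, v=0 → d = 105/16
a_max = (15/8−0)/(5/8−0) = 3
max v = 15/4 over t∈[5/4,7/4] → v_max = 15/4
check: 15/4·(5/4+1/2) = 105/16 ✓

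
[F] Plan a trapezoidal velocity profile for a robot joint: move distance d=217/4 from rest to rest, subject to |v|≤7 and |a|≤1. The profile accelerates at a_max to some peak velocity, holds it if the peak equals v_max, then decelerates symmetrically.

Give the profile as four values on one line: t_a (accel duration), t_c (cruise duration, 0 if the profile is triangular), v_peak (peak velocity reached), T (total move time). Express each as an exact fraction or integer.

vₘ²/aₘ = 7²/1 = 49
217/4 ≥ 49 so v_max reached
t_a = 7/1 = 7; v_peak = 7
d_cruise = 217/4 − 49 = 21/4; t_c = (21/4)/7 = 3/4
T = 2·7 + 3/4 = 59/4

t_a=7 t_c=3/4 v_peak=7 T=59/4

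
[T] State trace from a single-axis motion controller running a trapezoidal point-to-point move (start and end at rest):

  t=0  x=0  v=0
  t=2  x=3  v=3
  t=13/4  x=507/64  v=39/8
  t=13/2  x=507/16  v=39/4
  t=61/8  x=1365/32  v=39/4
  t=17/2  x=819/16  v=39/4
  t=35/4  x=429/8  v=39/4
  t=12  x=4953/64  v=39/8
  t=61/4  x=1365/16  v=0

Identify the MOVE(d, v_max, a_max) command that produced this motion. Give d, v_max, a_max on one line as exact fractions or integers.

final state: t=61/4, x=1365/16, v=0 → d = 1365/16
a_max = (3−0)/(2−0) = 3/2
max v = 39/4 over t∈[13/2,35/4] → v_max = 39/4
check: 39/4·(13/2+9/4) = 1365/16 ✓

d=1365/16 v_max=39/4 a_max=3/2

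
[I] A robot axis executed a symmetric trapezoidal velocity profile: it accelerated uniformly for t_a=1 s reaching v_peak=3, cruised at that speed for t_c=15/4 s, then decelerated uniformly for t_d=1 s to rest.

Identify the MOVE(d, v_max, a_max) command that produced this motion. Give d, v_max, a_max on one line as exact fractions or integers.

a_max = 3/1 = 3
d_a = ½·3·1 = 3/2; d_c = 3·15/4 = 45/4
d = 2·3/2 + 45/4 = 57/4
t_c = 15/4 > 0 → v_max = v_peak = 3

d=57/4 v_max=3 a_max=3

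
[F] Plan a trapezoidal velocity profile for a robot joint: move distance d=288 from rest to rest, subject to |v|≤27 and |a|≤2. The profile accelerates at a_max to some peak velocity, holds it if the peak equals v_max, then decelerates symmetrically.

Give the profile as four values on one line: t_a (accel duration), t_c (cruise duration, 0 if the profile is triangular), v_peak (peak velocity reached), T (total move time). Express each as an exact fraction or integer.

v_max²/a_max = 27²/2 = 729/2
288 < 729/2 ⇒ no cruise
v_peak = √(288·2) = √576 = 24
t_a = 24/2 = 12; t_c = 0
T = 2·12 = 24

t_a=12 t_c=0 v_peak=24 T=24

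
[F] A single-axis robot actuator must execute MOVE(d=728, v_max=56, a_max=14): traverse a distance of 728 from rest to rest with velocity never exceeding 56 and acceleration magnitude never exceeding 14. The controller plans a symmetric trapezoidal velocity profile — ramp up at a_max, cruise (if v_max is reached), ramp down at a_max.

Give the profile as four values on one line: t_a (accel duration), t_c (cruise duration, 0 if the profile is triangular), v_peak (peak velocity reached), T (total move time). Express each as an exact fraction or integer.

(v_max)²/a_max = 56²/14 = 224
728 ≥ 224 → trapezoidal
t_a = 56/14 = 4; v_peak = 56
d_cruise = 728 − 224 = 504; t_c = 504/56 = 9
T = 2·4 + 9 = 17

t_a=4 t_c=9 v_peak=56 T=17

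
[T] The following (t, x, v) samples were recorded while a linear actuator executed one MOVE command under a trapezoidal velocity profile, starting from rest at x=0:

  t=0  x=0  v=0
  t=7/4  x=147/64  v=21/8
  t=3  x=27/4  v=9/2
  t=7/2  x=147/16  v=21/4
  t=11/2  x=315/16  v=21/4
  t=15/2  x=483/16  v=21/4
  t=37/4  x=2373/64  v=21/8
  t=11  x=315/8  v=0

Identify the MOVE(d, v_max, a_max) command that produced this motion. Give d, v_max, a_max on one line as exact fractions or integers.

d=315/8 v_max=21/4 a_max=3/2

final state: t=11, x=315/8, v=0 → d = 315/8
a_max = (21/8−0)/(7/4−0) = 3/2
max v = 21/4 over t∈[7/2,15/2] → v_max = 21/4
check: 21/4·(7/2+4) = 315/8 ✓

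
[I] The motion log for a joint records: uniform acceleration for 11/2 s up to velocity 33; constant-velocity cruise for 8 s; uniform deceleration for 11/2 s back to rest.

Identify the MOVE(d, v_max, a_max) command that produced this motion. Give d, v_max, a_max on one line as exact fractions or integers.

d=891/2 v_max=33 a_max=6

a_max = 33/(11/2) = 6
d_a = ½·33·11/2 = 363/4; d_c = 33·8 = 264
d = 2·363/4 + 264 = 891/2
t_c = 8 > 0 → v_max = v_peak = 33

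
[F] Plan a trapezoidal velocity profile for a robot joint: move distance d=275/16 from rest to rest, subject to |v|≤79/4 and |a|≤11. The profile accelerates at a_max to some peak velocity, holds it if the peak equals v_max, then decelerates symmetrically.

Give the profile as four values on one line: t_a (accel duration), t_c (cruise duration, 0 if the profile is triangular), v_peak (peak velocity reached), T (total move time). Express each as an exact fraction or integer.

(v_max)²/a_max = (79/4)²/11 = 6241/176
275/16 < 6241/176 ⇒ no cruise
v_peak = √(275/16·11) = √(3025/16) = 55/4
t_a = (55/4)/11 = 5/4; t_c = 0
T = 2·5/4 = 5/2

t_a=5/4 t_c=0 v_peak=55/4 T=5/2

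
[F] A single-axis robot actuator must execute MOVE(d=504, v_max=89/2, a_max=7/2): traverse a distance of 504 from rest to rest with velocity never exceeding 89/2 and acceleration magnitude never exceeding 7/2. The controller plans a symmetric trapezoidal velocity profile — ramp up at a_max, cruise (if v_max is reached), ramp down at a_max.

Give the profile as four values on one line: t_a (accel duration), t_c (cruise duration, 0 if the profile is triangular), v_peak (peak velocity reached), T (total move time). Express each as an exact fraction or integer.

(v_max)²/a_max = (89/2)²/(7/2) = 7921/14
504 < 7921/14 so t_c = 0
v_peak = √(504·7/2) = √1764 = 42
t_a = 42/(7/2) = 12; t_c = 0
T = 2·12 = 24

t_a=12 t_c=0 v_peak=42 T=24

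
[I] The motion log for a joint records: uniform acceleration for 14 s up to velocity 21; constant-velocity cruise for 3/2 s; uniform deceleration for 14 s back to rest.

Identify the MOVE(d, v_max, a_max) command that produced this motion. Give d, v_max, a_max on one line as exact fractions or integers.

d=651/2 v_max=21 a_max=3/2

a_max = 21/14 = 3/2
d_a = ½·21·14 = 147; d_c = 21·3/2 = 63/2
d = 2·147 + 63/2 = 651/2
t_c = 3/2 > 0 so v_max = 21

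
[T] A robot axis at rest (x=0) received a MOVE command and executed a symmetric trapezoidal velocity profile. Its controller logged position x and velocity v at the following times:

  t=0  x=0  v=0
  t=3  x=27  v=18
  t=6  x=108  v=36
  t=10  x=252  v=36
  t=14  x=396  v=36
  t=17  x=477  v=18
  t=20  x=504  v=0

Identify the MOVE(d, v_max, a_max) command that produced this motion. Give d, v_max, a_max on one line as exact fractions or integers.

d=504 v_max=36 a_max=6

final state: t=20, x=504, v=0 → d = 504
a_max = (18−0)/(3−0) = 6
max v = 36 over t∈[6,14] → v_max = 36
check: 36·(6+8) = 504 ✓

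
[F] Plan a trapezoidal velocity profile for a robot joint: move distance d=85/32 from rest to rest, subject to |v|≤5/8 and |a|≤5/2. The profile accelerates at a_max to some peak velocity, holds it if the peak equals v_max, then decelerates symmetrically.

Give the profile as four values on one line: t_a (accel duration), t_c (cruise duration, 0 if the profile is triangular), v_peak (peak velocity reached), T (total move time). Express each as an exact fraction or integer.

t_a=1/4 t_c=4 v_peak=5/8 T=9/2

v_max²/a_max = (5/8)²/(5/2) = 5/32
85/32 ≥ 5/32 so v_max reached
t_a = (5/8)/(5/2) = 1/4; v_peak = 5/8
d_cruise = 85/32 − 5/32 = 5/2; t_c = (5/2)/(5/8) = 4
T = 2·1/4 + 4 = 9/2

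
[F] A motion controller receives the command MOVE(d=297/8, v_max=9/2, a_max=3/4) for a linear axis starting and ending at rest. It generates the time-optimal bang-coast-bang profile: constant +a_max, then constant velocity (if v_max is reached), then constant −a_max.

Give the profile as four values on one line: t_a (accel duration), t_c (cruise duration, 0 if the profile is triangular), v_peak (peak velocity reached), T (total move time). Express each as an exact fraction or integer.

t_a=6 t_c=9/4 v_peak=9/2 T=57/4

v_max²/a_max = (9/2)²/(3/4) = 27
297/8 ≥ 27 → trapezoidal
t_a = (9/2)/(3/4) = 6; v_peak = 9/2
d_cruise = 297/8 − 27 = 81/8; t_c = (81/8)/(9/2) = 9/4
T = 2·6 + 9/4 = 57/4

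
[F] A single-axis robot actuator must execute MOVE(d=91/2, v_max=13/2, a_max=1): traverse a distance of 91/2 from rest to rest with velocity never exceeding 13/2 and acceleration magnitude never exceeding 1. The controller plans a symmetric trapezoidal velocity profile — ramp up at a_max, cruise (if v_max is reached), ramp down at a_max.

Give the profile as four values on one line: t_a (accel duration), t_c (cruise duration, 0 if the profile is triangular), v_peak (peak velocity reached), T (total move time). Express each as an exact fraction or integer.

(v_max)²/a_max = (13/2)²/1 = 169/4
91/2 ≥ 169/4 ⇒ cruise phase
t_a = (13/2)/1 = 13/2; v_peak = 13/2
d_cruise = 91/2 − 169/4 = 13/4; t_c = (13/4)/(13/2) = 1/2
T = 2·13/2 + 1/2 = 27/2

t_a=13/2 t_c=1/2 v_peak=13/2 T=27/2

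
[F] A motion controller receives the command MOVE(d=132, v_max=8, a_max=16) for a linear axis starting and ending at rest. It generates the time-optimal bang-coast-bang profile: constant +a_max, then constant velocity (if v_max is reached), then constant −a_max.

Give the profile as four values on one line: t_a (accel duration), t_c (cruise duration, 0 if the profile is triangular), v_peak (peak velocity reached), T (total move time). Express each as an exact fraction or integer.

t_a=1/2 t_c=16 v_peak=8 T=17

v_max²/a_max = 8²/16 = 4
132 ≥ 4 → trapezoidal
t_a = 8/16 = 1/2; v_peak = 8
d_cruise = 132 − 4 = 128; t_c = 128/8 = 16
T = 2·1/2 + 16 = 17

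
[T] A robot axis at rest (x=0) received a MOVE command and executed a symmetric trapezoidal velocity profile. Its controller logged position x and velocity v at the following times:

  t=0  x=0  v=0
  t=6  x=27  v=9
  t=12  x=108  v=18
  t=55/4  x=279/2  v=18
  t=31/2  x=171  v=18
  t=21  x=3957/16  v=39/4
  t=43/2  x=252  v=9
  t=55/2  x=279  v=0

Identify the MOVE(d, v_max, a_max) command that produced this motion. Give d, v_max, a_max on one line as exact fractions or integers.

d=279 v_max=18 a_max=3/2

final state: t=55/2, x=279, v=0 → d = 279
a_max = (9−0)/(6−0) = 3/2
max v = 18 over t∈[12,31/2] → v_max = 18
check: 18·(12+7/2) = 279 ✓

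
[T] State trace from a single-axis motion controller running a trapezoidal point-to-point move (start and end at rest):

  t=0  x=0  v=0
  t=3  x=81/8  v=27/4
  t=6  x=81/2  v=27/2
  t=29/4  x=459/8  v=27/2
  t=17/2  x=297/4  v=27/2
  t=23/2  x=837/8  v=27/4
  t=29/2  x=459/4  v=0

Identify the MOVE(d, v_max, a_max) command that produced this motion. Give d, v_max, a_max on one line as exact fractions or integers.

d=459/4 v_max=27/2 a_max=9/4

final state: t=29/2, x=459/4, v=0 → d = 459/4
a_max = (27/4−0)/(3−0) = 9/4
max v = 27/2 over t∈[6,17/2] → v_max = 27/2
check: 27/2·(6+5/2) = 459/4 ✓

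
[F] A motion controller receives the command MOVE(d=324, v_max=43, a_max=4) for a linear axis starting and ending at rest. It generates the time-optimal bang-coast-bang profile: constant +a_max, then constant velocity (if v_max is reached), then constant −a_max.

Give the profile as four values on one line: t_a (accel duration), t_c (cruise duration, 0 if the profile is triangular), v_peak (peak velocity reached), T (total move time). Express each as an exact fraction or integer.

v_max²/a_max = 43²/4 = 1849/4
324 < 1849/4 so t_c = 0
v_peak = √(324·4) = √1296 = 36
t_a = 36/4 = 9; t_c = 0
T = 2·9 = 18

t_a=9 t_c=0 v_peak=36 T=18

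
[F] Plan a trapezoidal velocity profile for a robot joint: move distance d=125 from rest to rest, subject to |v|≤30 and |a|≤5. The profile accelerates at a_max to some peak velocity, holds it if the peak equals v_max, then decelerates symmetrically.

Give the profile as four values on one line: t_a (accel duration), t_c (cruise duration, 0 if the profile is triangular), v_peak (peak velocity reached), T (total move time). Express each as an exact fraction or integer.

vₘ²/aₘ = 30²/5 = 180
125 < 180 so t_c = 0
v_peak = √(125·5) = √625 = 25
t_a = 25/5 = 5; t_c = 0
T = 2·5 = 10

t_a=5 t_c=0 v_peak=25 T=10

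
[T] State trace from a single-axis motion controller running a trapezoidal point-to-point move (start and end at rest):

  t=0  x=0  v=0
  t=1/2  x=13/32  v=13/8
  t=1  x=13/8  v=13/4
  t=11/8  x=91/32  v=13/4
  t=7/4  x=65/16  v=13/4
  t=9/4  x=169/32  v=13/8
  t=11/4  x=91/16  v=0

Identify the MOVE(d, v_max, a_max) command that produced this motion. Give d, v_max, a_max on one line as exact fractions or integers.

final state: t=11/4, x=91/16, v=0 → d = 91/16
a_max = (13/8−0)/(1/2−0) = 13/4
max v = 13/4 over t∈[1,7/4] → v_max = 13/4
check: 13/4·(1+3/4) = 91/16 ✓

d=91/16 v_max=13/4 a_max=13/4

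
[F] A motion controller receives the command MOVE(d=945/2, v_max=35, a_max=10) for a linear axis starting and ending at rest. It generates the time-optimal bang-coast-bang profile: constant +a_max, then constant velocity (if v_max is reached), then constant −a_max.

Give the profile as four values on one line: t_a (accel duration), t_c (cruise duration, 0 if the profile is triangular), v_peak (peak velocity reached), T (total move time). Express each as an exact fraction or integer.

vₘ²/aₘ = 35²/10 = 245/2
945/2 ≥ 245/2 → trapezoidal
t_a = 35/10 = 7/2; v_peak = 35
d_cruise = 945/2 − 245/2 = 350; t_c = 350/35 = 10
T = 2·7/2 + 10 = 17

t_a=7/2 t_c=10 v_peak=35 T=17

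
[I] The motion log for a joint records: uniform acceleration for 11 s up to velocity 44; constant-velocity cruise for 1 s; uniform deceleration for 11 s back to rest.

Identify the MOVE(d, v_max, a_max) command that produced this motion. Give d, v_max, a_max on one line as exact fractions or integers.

d=528 v_max=44 a_max=4

a_max = 44/11 = 4
d_a = ½·44·11 = 242; d_c = 44·1 = 44
d = 2·242 + 44 = 528
t_c = 1 > 0 → v_max = v_peak = 44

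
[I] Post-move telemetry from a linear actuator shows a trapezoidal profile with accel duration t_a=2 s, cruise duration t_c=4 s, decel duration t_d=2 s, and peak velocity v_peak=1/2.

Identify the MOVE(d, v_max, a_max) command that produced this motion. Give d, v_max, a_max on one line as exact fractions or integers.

a_max = (1/2)/2 = 1/4
d_a = ½·1/2·2 = 1/2; d_c = 1/2·4 = 2
d = 2·1/2 + 2 = 3
t_c = 4 > 0 ⇒ limit active, v_max = 1/2

d=3 v_max=1/2 a_max=1/4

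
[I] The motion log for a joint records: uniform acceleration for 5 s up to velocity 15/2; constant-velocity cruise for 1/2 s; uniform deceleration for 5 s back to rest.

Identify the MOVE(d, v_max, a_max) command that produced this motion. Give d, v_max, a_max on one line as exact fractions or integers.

d=165/4 v_max=15/2 a_max=3/2

a_max = (15/2)/5 = 3/2
d_a = ½·15/2·5 = 75/4; d_c = 15/2·1/2 = 15/4
d = 2·75/4 + 15/4 = 165/4
t_c = 1/2 > 0 so v_max = 15/2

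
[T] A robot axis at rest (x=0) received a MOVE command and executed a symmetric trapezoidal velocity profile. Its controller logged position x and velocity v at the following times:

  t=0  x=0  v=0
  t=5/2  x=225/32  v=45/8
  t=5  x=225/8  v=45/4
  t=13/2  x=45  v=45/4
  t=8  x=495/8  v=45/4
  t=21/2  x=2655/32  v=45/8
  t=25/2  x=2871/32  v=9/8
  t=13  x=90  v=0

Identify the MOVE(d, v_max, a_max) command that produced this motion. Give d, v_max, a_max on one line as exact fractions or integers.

d=90 v_max=45/4 a_max=9/4

final state: t=13, x=90, v=0 → d = 90
a_max = (45/8−0)/(5/2−0) = 9/4
max v = 45/4 over t∈[5,8] → v_max = 45/4
check: 45/4·(5+3) = 90 ✓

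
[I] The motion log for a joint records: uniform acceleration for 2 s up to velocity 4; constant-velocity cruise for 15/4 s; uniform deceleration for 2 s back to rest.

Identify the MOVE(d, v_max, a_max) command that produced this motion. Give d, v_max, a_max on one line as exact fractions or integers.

d=23 v_max=4 a_max=2

a_max = 4/2 = 2
d_a = ½·4·2 = 4; d_c = 4·15/4 = 15
d = 2·4 + 15 = 23
t_c = 15/4 > 0 → v_max = v_peak = 4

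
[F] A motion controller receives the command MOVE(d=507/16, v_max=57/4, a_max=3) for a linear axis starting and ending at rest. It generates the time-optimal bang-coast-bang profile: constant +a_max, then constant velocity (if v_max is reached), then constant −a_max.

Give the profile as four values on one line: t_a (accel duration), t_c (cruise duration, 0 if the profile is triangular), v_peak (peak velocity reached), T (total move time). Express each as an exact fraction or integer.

t_a=13/4 t_c=0 v_peak=39/4 T=13/2

vₘ²/aₘ = (57/4)²/3 = 1083/16
507/16 < 1083/16 ⇒ no cruise
v_peak = √(507/16·3) = √(1521/16) = 39/4
t_a = (39/4)/3 = 13/4; t_c = 0
T = 2·13/4 = 13/2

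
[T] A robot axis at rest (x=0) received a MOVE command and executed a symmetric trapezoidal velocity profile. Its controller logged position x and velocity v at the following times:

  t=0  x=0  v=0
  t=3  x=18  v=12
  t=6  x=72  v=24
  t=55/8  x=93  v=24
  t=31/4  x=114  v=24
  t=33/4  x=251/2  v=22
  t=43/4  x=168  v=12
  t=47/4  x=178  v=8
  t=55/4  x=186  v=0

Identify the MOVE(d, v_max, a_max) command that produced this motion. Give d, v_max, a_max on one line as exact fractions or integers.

final state: t=55/4, x=186, v=0 → d = 186
a_max = (12−0)/(3−0) = 4
max v = 24 over t∈[6,31/4] → v_max = 24
check: 24·(6+7/4) = 186 ✓

d=186 v_max=24 a_max=4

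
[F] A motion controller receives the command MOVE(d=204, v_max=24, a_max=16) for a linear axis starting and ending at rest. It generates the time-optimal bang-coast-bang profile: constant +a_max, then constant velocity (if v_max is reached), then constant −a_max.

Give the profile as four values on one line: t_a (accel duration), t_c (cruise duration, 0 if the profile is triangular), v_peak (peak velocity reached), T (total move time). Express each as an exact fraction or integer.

v_max²/a_max = 24²/16 = 36
204 ≥ 36 → trapezoidal
t_a = 24/16 = 3/2; v_peak = 24
d_cruise = 204 − 36 = 168; t_c = 168/24 = 7
T = 2·3/2 + 7 = 10

t_a=3/2 t_c=7 v_peak=24 T=10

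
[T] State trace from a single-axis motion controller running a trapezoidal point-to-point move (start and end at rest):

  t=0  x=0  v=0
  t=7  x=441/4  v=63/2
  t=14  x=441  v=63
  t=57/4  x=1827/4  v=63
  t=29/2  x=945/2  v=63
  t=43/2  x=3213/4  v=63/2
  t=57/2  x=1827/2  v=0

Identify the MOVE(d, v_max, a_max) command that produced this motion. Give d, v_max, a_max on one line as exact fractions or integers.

d=1827/2 v_max=63 a_max=9/2

final state: t=57/2, x=1827/2, v=0 → d = 1827/2
a_max = (63/2−0)/(7−0) = 9/2
max v = 63 over t∈[14,29/2] → v_max = 63
check: 63·(14+1/2) = 1827/2 ✓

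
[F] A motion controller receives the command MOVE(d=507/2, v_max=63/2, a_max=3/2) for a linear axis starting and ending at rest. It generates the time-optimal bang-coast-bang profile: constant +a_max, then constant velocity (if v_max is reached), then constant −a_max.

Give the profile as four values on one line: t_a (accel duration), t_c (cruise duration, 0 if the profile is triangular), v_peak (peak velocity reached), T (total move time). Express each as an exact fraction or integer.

t_a=13 t_c=0 v_peak=39/2 T=26

(v_max)²/a_max = (63/2)²/(3/2) = 1323/2
507/2 < 1323/2 so t_c = 0
v_peak = √(507/2·3/2) = √(1521/4) = 39/2
t_a = (39/2)/(3/2) = 13; t_c = 0
T = 2·13 = 26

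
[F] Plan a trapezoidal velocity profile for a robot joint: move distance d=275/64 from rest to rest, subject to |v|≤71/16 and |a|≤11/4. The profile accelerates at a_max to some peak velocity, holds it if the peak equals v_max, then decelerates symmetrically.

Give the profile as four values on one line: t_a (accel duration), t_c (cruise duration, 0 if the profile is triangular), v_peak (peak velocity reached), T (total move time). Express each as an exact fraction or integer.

vₘ²/aₘ = (71/16)²/(11/4) = 5041/704
275/64 < 5041/704 ⇒ no cruise
v_peak = √(275/64·11/4) = √(3025/256) = 55/16
t_a = (55/16)/(11/4) = 5/4; t_c = 0
T = 2·5/4 = 5/2

t_a=5/4 t_c=0 v_peak=55/16 T=5/2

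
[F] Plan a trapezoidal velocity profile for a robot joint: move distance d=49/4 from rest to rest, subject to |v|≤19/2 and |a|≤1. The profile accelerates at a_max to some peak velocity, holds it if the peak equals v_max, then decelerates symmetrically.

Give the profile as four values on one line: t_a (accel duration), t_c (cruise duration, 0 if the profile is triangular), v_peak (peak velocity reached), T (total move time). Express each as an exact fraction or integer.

v_max²/a_max = (19/2)²/1 = 361/4
49/4 < 361/4 → triangular
v_peak = √(49/4·1) = √(49/4) = 7/2
t_a = (7/2)/1 = 7/2; t_c = 0
T = 2·7/2 = 7

t_a=7/2 t_c=0 v_peak=7/2 T=7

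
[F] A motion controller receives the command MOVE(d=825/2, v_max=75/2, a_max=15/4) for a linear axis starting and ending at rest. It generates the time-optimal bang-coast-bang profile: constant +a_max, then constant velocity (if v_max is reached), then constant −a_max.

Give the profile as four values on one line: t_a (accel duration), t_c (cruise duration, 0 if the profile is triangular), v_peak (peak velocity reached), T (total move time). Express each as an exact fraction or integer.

t_a=10 t_c=1 v_peak=75/2 T=21

(v_max)²/a_max = (75/2)²/(15/4) = 375
825/2 ≥ 375 ⇒ cruise phase
t_a = (75/2)/(15/4) = 10; v_peak = 75/2
d_cruise = 825/2 − 375 = 75/2; t_c = (75/2)/(75/2) = 1
T = 2·10 + 1 = 21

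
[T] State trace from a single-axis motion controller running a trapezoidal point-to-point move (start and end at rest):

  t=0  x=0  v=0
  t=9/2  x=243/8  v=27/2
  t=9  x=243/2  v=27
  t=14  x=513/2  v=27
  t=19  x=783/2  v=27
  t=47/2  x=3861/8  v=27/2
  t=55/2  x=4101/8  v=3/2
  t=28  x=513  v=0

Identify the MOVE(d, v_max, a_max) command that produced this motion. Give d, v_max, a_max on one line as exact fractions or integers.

d=513 v_max=27 a_max=3

final state: t=28, x=513, v=0 → d = 513
a_max = (27/2−0)/(9/2−0) = 3
max v = 27 over t∈[9,19] → v_max = 27
check: 27·(9+10) = 513 ✓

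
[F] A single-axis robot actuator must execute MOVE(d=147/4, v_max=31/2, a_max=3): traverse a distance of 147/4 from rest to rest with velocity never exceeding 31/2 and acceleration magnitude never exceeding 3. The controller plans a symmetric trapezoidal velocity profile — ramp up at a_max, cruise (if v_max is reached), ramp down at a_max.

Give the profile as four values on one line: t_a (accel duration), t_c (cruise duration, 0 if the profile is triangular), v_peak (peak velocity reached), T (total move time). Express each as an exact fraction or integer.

(v_max)²/a_max = (31/2)²/3 = 961/12
147/4 < 961/12 so t_c = 0
v_peak = √(147/4·3) = √(441/4) = 21/2
t_a = (21/2)/3 = 7/2; t_c = 0
T = 2·7/2 = 7

t_a=7/2 t_c=0 v_peak=21/2 T=7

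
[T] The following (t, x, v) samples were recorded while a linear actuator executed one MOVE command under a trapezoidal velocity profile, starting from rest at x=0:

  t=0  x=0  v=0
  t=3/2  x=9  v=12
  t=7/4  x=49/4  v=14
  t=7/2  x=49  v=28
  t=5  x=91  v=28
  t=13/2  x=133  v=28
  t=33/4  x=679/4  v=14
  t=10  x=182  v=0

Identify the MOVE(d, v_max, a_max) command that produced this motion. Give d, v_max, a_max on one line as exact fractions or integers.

final state: t=10, x=182, v=0 → d = 182
a_max = (12−0)/(3/2−0) = 8
max v = 28 over t∈[7/2,13/2] → v_max = 28
check: 28·(7/2+3) = 182 ✓

d=182 v_max=28 a_max=8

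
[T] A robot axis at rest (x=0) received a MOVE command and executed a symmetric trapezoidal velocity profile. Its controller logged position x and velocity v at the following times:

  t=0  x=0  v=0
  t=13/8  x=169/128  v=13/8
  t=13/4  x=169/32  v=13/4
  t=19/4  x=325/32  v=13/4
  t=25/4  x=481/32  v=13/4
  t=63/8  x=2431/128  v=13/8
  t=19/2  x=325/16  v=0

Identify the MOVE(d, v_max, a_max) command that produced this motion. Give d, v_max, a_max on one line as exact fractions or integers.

final state: t=19/2, x=325/16, v=0 → d = 325/16
a_max = (13/8−0)/(13/8−0) = 1
max v = 13/4 over t∈[13/4,25/4] → v_max = 13/4
check: 13/4·(13/4+3) = 325/16 ✓

d=325/16 v_max=13/4 a_max=1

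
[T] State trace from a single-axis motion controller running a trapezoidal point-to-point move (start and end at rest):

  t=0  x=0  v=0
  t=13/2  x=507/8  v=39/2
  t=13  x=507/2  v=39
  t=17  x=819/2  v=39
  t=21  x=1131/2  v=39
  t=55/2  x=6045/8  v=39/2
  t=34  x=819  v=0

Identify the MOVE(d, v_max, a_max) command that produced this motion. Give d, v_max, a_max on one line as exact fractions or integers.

final state: t=34, x=819, v=0 → d = 819
a_max = (39/2−0)/(13/2−0) = 3
max v = 39 over t∈[13,21] → v_max = 39
check: 39·(13+8) = 819 ✓

d=819 v_max=39 a_max=3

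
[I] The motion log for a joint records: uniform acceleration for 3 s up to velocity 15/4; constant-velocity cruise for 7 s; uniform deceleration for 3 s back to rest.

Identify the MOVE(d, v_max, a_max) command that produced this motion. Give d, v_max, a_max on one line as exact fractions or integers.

a_max = (15/4)/3 = 5/4
d_a = ½·15/4·3 = 45/8; d_c = 15/4·7 = 105/4
d = 2·45/8 + 105/4 = 75/2
t_c = 7 > 0 so v_max = 15/4

d=75/2 v_max=15/4 a_max=5/4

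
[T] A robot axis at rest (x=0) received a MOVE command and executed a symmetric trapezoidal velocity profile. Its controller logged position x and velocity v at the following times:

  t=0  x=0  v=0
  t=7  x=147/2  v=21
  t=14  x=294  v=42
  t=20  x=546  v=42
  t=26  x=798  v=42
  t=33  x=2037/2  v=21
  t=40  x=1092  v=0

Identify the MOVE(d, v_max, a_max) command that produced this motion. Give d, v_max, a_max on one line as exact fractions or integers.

final state: t=40, x=1092, v=0 → d = 1092
a_max = (21−0)/(7−0) = 3
max v = 42 over t∈[14,26] → v_max = 42
check: 42·(14+12) = 1092 ✓

d=1092 v_max=42 a_max=3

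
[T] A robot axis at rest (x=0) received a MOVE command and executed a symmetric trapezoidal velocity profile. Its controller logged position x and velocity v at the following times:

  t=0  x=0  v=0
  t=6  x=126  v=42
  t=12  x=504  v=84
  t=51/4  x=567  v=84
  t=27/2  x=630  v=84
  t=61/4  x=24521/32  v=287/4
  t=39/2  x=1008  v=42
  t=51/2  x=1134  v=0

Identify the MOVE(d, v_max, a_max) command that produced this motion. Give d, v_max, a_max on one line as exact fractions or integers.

final state: t=51/2, x=1134, v=0 → d = 1134
a_max = (42−0)/(6−0) = 7
max v = 84 over t∈[12,27/2] → v_max = 84
check: 84·(12+3/2) = 1134 ✓

d=1134 v_max=84 a_max=7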